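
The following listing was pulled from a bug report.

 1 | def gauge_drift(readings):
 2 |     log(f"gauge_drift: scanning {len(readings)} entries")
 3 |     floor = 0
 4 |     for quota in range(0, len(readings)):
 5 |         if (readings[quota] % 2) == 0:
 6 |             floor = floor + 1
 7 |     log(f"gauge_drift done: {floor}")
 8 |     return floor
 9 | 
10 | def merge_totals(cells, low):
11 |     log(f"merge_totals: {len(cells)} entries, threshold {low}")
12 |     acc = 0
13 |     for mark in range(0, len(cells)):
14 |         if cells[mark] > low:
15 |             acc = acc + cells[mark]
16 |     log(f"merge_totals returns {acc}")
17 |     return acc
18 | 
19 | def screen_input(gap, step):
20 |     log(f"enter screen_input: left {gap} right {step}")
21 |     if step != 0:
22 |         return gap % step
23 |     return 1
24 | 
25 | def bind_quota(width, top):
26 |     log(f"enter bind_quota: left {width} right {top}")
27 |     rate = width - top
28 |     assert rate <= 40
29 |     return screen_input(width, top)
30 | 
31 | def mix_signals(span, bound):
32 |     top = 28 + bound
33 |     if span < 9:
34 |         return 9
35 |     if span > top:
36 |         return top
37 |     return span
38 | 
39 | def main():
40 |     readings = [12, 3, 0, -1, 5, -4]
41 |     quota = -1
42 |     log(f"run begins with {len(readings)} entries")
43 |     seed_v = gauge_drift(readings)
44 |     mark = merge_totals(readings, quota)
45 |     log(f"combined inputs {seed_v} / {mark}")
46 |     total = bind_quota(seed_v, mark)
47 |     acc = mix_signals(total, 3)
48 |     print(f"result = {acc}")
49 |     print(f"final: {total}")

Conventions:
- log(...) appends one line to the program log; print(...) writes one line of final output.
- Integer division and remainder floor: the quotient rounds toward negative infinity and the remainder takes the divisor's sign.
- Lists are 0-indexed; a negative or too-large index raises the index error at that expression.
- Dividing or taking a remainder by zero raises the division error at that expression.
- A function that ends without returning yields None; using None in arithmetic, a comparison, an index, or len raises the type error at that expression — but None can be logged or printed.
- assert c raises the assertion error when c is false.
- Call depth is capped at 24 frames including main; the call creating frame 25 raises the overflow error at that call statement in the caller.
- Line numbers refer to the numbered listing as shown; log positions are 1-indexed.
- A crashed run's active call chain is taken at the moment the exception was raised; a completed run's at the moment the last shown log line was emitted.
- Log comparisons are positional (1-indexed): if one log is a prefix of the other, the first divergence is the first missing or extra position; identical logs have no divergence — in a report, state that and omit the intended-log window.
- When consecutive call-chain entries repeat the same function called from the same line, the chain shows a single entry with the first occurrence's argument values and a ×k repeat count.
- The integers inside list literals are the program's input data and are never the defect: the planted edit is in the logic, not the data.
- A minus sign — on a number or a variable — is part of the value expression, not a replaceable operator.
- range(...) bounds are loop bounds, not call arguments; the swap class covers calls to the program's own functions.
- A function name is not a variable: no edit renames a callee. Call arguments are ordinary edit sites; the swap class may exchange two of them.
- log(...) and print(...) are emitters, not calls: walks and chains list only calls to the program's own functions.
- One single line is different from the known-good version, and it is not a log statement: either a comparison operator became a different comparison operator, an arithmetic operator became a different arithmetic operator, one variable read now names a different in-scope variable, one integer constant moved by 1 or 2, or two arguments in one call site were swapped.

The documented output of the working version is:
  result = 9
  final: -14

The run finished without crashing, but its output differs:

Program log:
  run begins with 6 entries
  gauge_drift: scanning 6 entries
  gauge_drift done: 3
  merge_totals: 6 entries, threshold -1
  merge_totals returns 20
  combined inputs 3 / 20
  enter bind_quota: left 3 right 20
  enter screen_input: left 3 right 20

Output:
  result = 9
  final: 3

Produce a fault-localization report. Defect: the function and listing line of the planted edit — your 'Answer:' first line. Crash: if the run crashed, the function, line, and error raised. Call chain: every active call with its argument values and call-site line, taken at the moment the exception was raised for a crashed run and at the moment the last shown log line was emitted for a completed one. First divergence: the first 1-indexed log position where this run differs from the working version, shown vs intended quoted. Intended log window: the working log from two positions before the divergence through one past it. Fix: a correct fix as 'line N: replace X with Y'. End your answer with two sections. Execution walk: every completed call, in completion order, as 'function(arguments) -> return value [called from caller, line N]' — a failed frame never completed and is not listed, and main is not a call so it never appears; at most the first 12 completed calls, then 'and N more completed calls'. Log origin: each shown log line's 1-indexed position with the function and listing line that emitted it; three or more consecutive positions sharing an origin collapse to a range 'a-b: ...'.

Answer: the defect is in bind_quota at line 29.
Core observation: Everything matches until log position 8, which reads 'enter screen_input: left 3 right 20' in place of 'enter screen_input: left 3 right -17'.
Call chain: main -> bind_quota(3, 20) (called at line 46) -> screen_input(3, 20) (called at line 29).
First divergence: position 8 — shown 'enter screen_input: left 3 right 20', intended 'enter screen_input: left 3 right -17'.
Intended log window:
  6: combined inputs 3 / 20
  7: enter bind_quota: left 3 right 20
  8: enter screen_input: left 3 right -17
Execution walk:
  gauge_drift([12, 3, 0, -1, 5, -4]) -> 3  [called from main, line 43]
  merge_totals([12, 3, 0, -1, 5, -4], -1) -> 20  [called from main, line 44]
  screen_input(3, 20) -> 3  [called from bind_quota, line 29]
  bind_quota(3, 20) -> 3  [called from main, line 46]
  mix_signals(3, 3) -> 9  [called from main, line 47]
Origin of each log line:
  1: emitted by main (line 42)
  2: emitted by gauge_drift (line 2)
  3: emitted by gauge_drift (line 7)
  4: emitted by merge_totals (line 11)
  5: emitted by merge_totals (line 16)
  6: emitted by main (line 45)
  7: emitted by bind_quota (line 26)
  8: emitted by screen_input (line 20)
A correct fix: line 29: replace `top` with `rate`.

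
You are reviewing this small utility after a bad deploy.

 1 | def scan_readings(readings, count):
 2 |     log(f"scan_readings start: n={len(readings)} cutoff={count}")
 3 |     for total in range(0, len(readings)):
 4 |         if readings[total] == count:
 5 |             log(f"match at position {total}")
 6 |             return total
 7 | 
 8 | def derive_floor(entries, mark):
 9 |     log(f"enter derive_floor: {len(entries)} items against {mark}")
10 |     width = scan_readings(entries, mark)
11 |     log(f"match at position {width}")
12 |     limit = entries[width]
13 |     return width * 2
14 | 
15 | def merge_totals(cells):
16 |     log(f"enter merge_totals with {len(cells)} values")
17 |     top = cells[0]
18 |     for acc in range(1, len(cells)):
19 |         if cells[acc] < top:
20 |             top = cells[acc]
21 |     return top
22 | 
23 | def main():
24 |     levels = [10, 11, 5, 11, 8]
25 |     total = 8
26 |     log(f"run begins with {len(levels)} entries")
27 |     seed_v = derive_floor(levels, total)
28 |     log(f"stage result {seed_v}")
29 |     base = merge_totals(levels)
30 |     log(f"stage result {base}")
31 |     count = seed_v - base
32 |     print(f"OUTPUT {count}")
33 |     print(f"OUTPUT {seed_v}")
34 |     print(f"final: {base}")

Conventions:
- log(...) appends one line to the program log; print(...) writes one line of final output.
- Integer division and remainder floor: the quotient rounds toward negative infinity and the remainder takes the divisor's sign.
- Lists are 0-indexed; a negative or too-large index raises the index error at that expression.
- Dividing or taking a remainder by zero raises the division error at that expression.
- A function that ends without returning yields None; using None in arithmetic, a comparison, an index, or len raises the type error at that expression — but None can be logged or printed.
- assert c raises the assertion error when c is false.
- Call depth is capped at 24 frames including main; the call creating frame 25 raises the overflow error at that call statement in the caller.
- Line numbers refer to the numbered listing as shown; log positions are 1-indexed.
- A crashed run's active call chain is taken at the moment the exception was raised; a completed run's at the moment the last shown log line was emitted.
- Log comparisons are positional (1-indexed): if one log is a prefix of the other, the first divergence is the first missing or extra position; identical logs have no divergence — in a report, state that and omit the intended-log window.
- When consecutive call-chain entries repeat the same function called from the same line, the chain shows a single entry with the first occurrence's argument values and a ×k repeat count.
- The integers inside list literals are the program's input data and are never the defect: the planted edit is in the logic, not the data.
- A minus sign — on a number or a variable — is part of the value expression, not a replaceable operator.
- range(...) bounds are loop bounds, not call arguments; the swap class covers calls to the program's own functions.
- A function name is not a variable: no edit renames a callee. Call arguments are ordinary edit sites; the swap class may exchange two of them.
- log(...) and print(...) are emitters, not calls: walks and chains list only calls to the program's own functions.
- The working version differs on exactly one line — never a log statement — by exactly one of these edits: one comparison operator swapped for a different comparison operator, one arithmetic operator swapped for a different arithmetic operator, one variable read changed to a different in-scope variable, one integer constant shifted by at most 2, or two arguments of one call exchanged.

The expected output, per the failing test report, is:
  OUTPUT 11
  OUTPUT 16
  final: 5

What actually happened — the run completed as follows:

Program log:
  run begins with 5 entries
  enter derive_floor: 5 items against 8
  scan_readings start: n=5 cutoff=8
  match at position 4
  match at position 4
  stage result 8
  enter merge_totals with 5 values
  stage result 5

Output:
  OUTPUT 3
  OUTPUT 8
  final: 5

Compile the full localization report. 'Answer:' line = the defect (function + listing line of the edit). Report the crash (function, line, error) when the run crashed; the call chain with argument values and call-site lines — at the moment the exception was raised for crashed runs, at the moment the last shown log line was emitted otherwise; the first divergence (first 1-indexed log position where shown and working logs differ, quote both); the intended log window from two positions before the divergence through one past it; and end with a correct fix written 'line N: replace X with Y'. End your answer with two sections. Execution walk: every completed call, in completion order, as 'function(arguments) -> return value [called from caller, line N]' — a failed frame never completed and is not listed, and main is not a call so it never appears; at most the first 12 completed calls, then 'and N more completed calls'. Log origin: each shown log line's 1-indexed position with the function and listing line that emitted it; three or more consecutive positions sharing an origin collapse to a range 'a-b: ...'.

Answer: the defect is in derive_floor at line 13.
Key fact: The earliest visible damage is log position 6 — 'stage result 8' rather than the intended 'stage result 16'.
Call chain: main.
First divergence: position 6; shown 'stage result 8' vs intended 'stage result 16'.
Intended log window:
  4: match at position 4
  5: match at position 4
  6: stage result 16
  7: enter merge_totals with 5 values
Execution walk:
  scan_readings([10, 11, 5, 11, 8], 8) -> 4  [called from derive_floor, line 10]
  derive_floor([10, 11, 5, 11, 8], 8) -> 8  [called from main, line 27]
  merge_totals([10, 11, 5, 11, 8]) -> 5  [called from main, line 29]
Log origins:
  1 — main, line 26
  2 — derive_floor, line 9
  3 — scan_readings, line 2
  4 — scan_readings, line 5
  5 — derive_floor, line 11
  6 — main, line 28
  7 — merge_totals, line 16
  8 — main, line 30
A correct fix: line 13: replace `width` with `limit`.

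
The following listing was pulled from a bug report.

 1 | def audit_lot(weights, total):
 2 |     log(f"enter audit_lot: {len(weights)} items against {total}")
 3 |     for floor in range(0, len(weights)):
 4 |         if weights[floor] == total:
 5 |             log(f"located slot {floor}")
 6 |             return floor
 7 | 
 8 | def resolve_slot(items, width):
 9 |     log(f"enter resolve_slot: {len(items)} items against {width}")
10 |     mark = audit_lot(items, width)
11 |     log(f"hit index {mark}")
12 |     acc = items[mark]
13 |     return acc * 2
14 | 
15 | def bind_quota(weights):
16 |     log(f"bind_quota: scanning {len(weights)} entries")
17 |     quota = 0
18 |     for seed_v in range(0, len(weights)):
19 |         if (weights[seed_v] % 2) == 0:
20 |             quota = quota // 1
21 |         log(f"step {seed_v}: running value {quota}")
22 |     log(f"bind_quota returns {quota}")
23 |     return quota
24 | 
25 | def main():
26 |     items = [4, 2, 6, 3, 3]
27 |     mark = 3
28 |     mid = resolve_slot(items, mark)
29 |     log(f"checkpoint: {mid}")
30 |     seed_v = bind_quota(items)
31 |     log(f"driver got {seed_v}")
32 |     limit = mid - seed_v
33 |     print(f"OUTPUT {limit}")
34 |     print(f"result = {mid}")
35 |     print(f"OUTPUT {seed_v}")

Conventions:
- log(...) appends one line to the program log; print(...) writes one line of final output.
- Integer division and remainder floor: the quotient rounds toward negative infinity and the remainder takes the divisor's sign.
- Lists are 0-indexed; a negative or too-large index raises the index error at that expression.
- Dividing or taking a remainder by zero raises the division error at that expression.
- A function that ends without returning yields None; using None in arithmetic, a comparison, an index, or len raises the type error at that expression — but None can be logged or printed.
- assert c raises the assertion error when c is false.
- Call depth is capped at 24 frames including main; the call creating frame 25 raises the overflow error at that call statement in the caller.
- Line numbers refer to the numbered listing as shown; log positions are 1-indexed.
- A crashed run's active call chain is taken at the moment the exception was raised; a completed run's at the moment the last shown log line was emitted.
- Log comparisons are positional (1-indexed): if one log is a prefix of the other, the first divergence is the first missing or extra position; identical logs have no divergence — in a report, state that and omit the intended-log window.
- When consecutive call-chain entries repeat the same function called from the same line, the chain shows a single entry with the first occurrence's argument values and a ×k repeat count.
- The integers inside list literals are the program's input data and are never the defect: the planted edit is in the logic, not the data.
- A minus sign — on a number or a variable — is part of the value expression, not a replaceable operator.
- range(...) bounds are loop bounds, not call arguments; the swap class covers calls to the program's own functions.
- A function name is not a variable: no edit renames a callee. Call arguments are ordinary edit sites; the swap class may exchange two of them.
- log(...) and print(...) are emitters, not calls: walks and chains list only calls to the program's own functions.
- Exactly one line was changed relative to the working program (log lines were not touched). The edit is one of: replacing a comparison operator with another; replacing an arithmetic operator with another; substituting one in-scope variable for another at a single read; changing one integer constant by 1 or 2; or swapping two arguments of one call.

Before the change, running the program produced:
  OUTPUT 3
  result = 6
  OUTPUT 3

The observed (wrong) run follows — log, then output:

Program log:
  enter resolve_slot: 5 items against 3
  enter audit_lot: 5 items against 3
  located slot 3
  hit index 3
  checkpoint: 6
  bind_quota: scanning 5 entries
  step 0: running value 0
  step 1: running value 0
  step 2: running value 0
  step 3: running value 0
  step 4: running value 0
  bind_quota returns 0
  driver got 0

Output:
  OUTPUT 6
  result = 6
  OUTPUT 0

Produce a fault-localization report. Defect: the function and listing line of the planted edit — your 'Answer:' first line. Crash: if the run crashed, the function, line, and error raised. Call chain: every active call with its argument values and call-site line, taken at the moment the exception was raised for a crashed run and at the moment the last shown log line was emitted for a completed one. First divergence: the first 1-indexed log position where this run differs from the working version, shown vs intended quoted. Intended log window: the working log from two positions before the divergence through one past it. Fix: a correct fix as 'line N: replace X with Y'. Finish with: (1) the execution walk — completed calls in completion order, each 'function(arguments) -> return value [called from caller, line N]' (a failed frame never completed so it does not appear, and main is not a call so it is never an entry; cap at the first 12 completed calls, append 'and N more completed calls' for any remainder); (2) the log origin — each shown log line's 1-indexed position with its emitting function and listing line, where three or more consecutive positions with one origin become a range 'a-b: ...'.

Answer: the defect is in bind_quota at line 20.
The tell: The earliest visible damage is log position 7 — 'step 0: running value 0' rather than the intended 'step 0: running value 1'.
Call chain: main.
First divergence: at position 7 the run shows 'step 0: running value 0' where the working version logs 'step 0: running value 1'.
Intended log window:
  5: checkpoint: 6
  6: bind_quota: scanning 5 entries
  7: step 0: running value 1
  8: step 1: running value 2
Execution walk:
  audit_lot([4, 2, 6, 3, 3], 3) -> 3  [called from resolve_slot, line 10]
  resolve_slot([4, 2, 6, 3, 3], 3) -> 6  [called from main, line 28]
  bind_quota([4, 2, 6, 3, 3]) -> 0  [called from main, line 30]
Log origins:
  1 — resolve_slot, line 9
  2 — audit_lot, line 2
  3 — audit_lot, line 5
  4 — resolve_slot, line 11
  5 — main, line 29
  6 — bind_quota, line 16
  7-11 — bind_quota, line 21
  12 — bind_quota, line 22
  13 — main, line 31
A correct fix: line 20: replace `//` with `+`.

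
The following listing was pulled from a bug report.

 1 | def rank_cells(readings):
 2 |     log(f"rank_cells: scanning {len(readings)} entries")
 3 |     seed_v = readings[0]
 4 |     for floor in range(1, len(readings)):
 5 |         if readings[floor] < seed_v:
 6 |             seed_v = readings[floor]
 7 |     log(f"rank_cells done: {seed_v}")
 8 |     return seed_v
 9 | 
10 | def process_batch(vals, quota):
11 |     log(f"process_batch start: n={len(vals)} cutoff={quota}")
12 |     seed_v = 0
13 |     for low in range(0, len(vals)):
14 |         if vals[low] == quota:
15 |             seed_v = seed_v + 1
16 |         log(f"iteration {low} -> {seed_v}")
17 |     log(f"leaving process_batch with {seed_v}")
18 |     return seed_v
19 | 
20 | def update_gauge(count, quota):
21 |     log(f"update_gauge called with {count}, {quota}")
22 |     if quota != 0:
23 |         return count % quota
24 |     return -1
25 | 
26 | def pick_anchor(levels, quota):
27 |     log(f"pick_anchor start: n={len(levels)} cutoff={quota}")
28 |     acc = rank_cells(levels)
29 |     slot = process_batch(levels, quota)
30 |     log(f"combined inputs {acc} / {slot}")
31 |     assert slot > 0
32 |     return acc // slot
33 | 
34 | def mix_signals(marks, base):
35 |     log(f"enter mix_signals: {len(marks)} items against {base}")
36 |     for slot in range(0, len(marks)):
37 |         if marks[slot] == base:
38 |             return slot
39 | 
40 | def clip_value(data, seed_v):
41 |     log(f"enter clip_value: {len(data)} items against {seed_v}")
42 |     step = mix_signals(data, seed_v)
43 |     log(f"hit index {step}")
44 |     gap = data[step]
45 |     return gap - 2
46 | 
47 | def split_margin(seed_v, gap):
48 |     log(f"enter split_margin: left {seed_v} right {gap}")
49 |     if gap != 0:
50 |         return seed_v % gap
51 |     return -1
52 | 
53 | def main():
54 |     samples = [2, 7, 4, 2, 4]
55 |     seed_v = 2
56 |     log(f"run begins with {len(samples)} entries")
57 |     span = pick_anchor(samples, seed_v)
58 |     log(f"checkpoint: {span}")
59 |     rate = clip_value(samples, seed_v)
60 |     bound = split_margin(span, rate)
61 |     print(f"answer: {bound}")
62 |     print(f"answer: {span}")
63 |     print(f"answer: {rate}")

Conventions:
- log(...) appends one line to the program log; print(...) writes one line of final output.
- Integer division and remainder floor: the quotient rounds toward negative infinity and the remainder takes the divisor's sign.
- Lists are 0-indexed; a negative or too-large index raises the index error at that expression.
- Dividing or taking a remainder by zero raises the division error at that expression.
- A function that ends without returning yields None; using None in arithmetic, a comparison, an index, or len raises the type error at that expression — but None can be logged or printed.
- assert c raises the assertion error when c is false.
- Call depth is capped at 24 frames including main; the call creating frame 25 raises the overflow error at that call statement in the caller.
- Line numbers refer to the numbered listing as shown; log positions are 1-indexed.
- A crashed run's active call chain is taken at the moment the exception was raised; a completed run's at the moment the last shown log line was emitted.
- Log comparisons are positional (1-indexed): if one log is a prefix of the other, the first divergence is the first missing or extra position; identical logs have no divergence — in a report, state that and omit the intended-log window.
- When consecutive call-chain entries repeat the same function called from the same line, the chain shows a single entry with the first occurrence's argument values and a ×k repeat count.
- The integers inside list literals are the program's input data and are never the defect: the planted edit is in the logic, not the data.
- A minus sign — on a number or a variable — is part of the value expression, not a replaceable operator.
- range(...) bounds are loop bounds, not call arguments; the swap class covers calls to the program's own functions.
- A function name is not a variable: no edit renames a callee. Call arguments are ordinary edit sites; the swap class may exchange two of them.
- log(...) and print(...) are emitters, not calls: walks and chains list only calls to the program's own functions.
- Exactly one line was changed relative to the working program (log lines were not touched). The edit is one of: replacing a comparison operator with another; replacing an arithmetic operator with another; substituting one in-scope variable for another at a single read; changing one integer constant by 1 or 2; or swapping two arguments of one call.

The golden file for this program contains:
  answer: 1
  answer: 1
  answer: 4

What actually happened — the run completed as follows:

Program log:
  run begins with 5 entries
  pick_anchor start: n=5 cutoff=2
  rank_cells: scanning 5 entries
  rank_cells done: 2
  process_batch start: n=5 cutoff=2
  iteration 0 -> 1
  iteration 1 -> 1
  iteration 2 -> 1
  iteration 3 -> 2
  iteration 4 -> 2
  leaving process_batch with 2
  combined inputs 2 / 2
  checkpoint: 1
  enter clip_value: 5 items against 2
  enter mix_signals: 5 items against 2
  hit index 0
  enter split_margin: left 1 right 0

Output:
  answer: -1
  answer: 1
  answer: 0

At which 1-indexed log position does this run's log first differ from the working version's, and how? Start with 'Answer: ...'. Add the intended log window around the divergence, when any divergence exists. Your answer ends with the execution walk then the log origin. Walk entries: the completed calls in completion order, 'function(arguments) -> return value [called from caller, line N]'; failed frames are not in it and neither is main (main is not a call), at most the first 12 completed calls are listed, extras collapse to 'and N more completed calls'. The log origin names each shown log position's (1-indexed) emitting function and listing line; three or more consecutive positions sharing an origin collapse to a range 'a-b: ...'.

Answer: position 17; shown 'enter split_margin: left 1 right 0' vs intended 'enter split_margin: left 1 right 4'.
Intended log window:
  15: enter mix_signals: 5 items against 2
  16: hit index 0
  17: enter split_margin: left 1 right 4
Execution walk:
  rank_cells([2, 7, 4, 2, 4]) -> 2  [called from pick_anchor, line 28]
  process_batch([2, 7, 4, 2, 4], 2) -> 2  [called from pick_anchor, line 29]
  pick_anchor([2, 7, 4, 2, 4], 2) -> 1  [called from main, line 57]
  mix_signals([2, 7, 4, 2, 4], 2) -> 0  [called from clip_value, line 42]
  clip_value([2, 7, 4, 2, 4], 2) -> 0  [called from main, line 59]
  split_margin(1, 0) -> -1  [called from main, line 60]
Log origin:
  1: from main, line 56
  2: from pick_anchor, line 27
  3: from rank_cells, line 2
  4: from rank_cells, line 7
  5: from process_batch, line 11
  6-10: from process_batch, line 16
  11: from process_batch, line 17
  12: from pick_anchor, line 30
  13: from main, line 58
  14: from clip_value, line 41
  15: from mix_signals, line 35
  16: from clip_value, line 43
  17: from split_margin, line 48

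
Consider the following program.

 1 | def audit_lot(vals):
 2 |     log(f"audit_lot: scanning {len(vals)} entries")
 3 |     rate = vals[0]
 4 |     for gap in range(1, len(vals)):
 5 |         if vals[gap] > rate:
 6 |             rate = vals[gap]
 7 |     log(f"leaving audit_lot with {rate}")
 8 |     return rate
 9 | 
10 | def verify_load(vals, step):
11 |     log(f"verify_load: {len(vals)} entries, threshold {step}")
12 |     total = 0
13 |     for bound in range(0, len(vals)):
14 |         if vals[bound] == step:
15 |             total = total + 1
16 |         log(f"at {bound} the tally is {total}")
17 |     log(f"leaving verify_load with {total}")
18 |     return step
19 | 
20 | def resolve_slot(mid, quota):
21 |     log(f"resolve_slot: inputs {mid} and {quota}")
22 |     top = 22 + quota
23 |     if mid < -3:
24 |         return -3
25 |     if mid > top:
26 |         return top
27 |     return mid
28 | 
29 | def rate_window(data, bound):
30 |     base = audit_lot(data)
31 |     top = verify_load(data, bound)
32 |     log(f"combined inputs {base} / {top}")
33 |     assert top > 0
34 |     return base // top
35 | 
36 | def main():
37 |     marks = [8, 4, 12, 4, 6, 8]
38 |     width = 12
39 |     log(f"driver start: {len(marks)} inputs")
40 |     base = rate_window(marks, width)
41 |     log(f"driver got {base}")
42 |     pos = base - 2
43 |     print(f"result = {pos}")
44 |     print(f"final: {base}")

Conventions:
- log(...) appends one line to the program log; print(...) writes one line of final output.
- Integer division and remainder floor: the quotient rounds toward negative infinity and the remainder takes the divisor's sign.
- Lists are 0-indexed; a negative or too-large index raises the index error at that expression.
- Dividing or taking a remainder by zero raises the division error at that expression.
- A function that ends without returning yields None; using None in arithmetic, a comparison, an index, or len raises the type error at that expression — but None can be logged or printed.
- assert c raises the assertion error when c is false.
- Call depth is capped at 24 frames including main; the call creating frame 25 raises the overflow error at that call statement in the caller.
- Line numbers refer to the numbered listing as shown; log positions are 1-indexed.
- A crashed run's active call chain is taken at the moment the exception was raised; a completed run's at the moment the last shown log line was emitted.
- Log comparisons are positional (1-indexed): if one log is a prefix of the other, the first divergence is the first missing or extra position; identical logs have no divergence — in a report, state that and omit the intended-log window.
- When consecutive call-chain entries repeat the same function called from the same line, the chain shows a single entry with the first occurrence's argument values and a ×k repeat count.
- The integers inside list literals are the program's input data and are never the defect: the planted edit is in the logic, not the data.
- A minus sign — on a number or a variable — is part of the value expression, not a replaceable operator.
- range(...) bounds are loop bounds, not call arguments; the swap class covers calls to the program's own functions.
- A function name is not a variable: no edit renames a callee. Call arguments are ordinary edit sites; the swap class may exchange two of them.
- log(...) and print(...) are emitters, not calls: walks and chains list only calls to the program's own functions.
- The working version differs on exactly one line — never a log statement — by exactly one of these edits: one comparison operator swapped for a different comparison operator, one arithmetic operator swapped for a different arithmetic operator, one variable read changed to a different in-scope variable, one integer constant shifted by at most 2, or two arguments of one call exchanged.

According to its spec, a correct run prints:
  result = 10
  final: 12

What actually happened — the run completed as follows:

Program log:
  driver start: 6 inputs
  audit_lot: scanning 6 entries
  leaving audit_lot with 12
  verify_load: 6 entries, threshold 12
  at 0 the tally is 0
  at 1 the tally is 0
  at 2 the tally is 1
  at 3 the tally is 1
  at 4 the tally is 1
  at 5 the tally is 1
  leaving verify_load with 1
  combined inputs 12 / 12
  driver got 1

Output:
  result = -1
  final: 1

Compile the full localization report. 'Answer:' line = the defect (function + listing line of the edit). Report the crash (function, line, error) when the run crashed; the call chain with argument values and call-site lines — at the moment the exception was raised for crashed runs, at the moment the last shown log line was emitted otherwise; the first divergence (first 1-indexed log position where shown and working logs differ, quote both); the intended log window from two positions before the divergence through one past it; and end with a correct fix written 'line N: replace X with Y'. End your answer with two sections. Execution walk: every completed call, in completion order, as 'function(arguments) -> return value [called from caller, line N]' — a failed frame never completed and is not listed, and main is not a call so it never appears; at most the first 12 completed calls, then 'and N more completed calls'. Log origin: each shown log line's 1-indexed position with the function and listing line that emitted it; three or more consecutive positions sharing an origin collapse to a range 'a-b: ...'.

Answer: the defect is in verify_load at line 18.
Core observation: At log position 12 the runs split — shown 'combined inputs 12 / 12', but the working version logs 'combined inputs 12 / 1'.
Call chain: main.
First divergence: position 12; shown 'combined inputs 12 / 12' vs intended 'combined inputs 12 / 1'.
Intended log window:
  10: at 5 the tally is 1
  11: leaving verify_load with 1
  12: combined inputs 12 / 1
  13: driver got 12
Execution walk:
  audit_lot([8, 4, 12, 4, 6, 8]) -> 12  [called from rate_window, line 30]
  verify_load([8, 4, 12, 4, 6, 8], 12) -> 12  [called from rate_window, line 31]
  rate_window([8, 4, 12, 4, 6, 8], 12) -> 1  [called from main, line 40]
Log origins:
  1: emitted by main (line 39)
  2: emitted by audit_lot (line 2)
  3: emitted by audit_lot (line 7)
  4: emitted by verify_load (line 11)
  5-10: emitted by verify_load (line 16)
  11: emitted by verify_load (line 17)
  12: emitted by rate_window (line 32)
  13: emitted by main (line 41)
A correct fix: line 18: replace `step` with `total`.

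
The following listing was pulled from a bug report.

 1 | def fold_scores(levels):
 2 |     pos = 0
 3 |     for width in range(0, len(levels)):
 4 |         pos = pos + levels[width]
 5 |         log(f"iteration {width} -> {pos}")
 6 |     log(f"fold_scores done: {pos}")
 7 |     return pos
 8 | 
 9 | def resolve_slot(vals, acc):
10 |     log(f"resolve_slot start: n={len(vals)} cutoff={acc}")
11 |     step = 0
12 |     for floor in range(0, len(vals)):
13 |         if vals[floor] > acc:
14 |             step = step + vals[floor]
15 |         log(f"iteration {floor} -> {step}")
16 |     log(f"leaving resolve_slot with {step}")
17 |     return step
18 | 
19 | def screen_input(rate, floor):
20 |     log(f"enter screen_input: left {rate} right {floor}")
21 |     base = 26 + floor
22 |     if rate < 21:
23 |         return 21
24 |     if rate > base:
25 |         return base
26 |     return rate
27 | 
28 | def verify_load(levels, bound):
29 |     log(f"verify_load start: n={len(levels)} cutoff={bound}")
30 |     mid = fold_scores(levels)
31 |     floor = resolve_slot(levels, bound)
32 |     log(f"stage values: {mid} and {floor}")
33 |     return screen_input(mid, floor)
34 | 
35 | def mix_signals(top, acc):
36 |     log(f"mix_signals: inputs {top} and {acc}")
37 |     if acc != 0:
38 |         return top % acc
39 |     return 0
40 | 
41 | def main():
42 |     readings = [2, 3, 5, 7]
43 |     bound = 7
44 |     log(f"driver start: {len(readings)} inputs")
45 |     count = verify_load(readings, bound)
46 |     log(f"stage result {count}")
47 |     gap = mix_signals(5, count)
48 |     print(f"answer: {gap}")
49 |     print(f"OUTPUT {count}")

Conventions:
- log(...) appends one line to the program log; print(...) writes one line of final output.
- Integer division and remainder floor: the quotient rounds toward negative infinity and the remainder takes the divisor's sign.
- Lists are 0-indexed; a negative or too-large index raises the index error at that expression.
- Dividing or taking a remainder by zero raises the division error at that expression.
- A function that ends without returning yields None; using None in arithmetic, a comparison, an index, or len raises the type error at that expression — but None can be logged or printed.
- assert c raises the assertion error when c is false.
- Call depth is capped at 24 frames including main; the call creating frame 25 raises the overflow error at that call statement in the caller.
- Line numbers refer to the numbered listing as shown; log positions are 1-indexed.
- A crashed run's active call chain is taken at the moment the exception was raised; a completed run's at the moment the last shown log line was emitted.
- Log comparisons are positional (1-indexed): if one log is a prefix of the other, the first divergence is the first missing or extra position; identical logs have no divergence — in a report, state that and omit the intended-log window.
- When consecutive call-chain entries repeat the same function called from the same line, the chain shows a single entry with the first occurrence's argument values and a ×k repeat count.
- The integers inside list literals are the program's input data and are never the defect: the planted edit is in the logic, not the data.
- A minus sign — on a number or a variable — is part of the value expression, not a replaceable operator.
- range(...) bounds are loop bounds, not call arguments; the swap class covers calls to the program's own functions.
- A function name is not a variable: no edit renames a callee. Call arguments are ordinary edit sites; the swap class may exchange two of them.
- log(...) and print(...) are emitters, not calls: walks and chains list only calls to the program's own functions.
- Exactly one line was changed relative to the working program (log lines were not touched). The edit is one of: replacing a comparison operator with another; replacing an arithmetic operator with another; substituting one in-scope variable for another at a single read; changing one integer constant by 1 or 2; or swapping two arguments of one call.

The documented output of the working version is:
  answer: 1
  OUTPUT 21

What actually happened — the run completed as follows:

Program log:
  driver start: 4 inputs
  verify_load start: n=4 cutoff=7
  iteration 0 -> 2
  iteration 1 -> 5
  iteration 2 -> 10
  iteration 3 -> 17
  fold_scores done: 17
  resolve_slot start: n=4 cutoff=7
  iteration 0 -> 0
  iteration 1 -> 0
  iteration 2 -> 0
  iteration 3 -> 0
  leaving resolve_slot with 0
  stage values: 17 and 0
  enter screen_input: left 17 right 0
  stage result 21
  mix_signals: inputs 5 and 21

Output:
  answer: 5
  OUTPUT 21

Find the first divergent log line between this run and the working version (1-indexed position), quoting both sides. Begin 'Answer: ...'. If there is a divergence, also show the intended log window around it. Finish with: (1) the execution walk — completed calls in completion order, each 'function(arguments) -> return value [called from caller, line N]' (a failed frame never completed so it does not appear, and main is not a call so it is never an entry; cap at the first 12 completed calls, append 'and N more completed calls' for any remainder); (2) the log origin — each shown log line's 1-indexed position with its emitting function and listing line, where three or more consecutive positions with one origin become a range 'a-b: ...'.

Answer: position 17 — shown 'mix_signals: inputs 5 and 21', intended 'mix_signals: inputs 21 and 5'.
Intended log window:
  15: enter screen_input: left 17 right 0
  16: stage result 21
  17: mix_signals: inputs 21 and 5
Execution walk:
  fold_scores([2, 3, 5, 7]) -> 17  [called from verify_load, line 30]
  resolve_slot([2, 3, 5, 7], 7) -> 0  [called from verify_load, line 31]
  screen_input(17, 0) -> 21  [called from verify_load, line 33]
  verify_load([2, 3, 5, 7], 7) -> 21  [called from main, line 45]
  mix_signals(5, 21) -> 5  [called from main, line 47]
Origin of each log line:
  1: logged in main at line 44
  2: logged in verify_load at line 29
  3-6: logged in fold_scores at line 5
  7: logged in fold_scores at line 6
  8: logged in resolve_slot at line 10
  9-12: logged in resolve_slot at line 15
  13: logged in resolve_slot at line 16
  14: logged in verify_load at line 32
  15: logged in screen_input at line 20
  16: logged in main at line 46
  17: logged in mix_signals at line 36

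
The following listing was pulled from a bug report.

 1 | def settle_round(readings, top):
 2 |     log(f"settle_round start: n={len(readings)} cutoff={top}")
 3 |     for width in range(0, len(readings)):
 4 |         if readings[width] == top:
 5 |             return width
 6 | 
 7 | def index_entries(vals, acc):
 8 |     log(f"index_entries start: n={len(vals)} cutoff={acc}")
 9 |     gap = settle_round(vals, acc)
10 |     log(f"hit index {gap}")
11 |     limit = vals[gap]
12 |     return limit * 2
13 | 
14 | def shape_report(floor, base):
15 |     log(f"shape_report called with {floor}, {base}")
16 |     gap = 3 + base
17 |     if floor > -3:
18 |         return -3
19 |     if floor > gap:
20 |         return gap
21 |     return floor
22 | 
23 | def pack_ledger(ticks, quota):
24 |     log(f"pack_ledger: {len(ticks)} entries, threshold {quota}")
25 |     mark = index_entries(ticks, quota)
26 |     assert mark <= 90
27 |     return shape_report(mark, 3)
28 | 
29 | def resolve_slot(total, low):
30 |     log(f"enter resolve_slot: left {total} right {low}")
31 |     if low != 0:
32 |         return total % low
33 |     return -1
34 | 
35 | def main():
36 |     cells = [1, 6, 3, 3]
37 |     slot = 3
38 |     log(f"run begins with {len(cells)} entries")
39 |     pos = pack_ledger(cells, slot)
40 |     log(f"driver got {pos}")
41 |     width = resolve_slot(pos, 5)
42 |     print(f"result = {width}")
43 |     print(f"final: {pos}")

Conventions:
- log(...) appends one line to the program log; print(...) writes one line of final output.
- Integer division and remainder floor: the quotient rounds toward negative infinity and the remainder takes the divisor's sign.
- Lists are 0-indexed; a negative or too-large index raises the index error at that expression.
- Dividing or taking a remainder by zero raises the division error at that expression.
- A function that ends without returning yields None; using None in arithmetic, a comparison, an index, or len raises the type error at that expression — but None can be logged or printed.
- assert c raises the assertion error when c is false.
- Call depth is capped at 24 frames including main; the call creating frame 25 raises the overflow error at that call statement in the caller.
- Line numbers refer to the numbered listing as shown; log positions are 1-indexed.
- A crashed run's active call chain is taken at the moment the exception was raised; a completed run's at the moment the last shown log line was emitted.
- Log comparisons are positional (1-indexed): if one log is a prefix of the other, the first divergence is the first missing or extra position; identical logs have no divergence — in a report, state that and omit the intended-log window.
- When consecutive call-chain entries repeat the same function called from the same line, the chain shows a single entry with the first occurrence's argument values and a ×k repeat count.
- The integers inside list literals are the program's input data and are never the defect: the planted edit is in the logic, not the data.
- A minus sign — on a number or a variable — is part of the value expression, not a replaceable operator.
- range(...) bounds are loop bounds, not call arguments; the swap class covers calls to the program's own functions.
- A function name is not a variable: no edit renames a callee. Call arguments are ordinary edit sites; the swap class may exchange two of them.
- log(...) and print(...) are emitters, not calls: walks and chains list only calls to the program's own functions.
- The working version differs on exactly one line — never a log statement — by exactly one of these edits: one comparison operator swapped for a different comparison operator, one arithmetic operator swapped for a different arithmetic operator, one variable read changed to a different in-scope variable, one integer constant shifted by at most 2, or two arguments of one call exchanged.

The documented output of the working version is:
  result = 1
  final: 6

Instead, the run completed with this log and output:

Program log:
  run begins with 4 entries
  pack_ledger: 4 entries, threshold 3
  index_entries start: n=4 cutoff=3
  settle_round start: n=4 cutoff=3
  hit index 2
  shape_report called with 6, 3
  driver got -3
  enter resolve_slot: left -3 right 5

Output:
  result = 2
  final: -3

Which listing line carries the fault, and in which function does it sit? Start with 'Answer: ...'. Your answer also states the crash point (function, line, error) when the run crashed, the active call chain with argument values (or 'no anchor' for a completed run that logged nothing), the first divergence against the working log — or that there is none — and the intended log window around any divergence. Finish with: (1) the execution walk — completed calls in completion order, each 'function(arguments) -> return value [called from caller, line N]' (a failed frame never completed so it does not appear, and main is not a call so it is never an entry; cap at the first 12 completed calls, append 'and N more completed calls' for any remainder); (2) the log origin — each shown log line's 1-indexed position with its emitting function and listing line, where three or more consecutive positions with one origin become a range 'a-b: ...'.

Answer: the defect is in shape_report at line 17.
Key fact: Log line 7 is where behavior first shows: 'driver got -3' appears instead of 'driver got 6'.
Call chain: main -> resolve_slot(-3, 5) (called at line 41).
First divergence: at position 7 the run shows 'driver got -3' where the working version logs 'driver got 6'.
Intended log window:
  5: hit index 2
  6: shape_report called with 6, 3
  7: driver got 6
  8: enter resolve_slot: left 6 right 5
Execution walk:
  settle_round([1, 6, 3, 3], 3) -> 2  [called from index_entries, line 9]
  index_entries([1, 6, 3, 3], 3) -> 6  [called from pack_ledger, line 25]
  shape_report(6, 3) -> -3  [called from pack_ledger, line 27]
  pack_ledger([1, 6, 3, 3], 3) -> -3  [called from main, line 39]
  resolve_slot(-3, 5) -> 2  [called from main, line 41]
Log origin:
  1 — main, line 38
  2 — pack_ledger, line 24
  3 — index_entries, line 8
  4 — settle_round, line 2
  5 — index_entries, line 10
  6 — shape_report, line 15
  7 — main, line 40
  8 — resolve_slot, line 30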